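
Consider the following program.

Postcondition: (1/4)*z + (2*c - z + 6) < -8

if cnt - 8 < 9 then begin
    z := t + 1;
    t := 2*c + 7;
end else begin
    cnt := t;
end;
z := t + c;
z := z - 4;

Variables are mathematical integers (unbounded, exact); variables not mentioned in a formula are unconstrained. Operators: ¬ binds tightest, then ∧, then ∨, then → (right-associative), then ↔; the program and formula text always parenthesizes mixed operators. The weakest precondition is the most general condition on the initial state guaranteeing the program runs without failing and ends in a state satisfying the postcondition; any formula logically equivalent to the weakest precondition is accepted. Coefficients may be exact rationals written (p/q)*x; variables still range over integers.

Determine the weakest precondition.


Working backward. After the program, the postcondition (1/4)*z + (2*c - z + 6) < -8 must hold; in canonical form it is 2*c < (3/4)*z - 14.
Before z := z - 4: 2*c < (3/4)*z - 17
Before z := t + c: (5/4)*c < (3/4)*t - 17
Then branch requires (1/4)*c > 47/4; else branch requires (5/4)*c < (3/4)*t - 17.
Before the if: (cnt < 17 → (1/4)*c > 47/4) ∧ ((¬(cnt < 17)) → (5/4)*c < (3/4)*t - 17)
Answer: WP = (cnt < 17 → (1/4)*c > 47/4) ∧ ((¬(cnt < 17)) → (5/4)*c < (3/4)*t - 17)


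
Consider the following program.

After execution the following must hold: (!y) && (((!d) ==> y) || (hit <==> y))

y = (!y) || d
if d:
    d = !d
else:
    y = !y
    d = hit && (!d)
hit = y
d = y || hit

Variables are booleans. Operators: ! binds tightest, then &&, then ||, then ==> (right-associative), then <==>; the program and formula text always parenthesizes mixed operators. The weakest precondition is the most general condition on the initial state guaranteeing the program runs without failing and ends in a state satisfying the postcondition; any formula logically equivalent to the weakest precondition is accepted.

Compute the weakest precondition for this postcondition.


Working backward. After the program, (!y) && (((!d) ==> y) || (hit <==> y)) must hold.
Before d := y || hit: (!y) && (((!(y || hit)) ==> y) || (hit <==> y))
Before hit := y: !y
Then branch requires !y; else branch requires y.
Before the if: (d ==> (!y)) && ((!d) ==> y)
Before y := (!y) || d: (d ==> (!((!y) || d))) && ((!d) ==> ((!y) || d))
Answer: WP = (d ==> (!((!y) || d))) && ((!d) ==> ((!y) || d))


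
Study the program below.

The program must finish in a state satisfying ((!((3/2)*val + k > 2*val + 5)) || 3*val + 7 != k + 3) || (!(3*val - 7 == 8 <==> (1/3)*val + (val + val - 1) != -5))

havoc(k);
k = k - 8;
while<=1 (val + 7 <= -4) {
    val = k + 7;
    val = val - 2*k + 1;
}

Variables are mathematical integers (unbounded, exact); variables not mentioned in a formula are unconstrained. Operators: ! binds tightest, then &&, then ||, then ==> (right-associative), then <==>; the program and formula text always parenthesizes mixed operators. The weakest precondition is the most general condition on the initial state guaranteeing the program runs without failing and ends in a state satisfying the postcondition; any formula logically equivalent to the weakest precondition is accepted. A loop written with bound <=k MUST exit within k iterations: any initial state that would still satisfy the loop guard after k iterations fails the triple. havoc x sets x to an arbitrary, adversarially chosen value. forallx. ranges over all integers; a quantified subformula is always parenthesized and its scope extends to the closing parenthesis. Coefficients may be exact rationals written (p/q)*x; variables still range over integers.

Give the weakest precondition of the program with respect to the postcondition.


Working backward. After the program, the postcondition ((!((3/2)*val + k > 2*val + 5)) || 3*val + 7 != k + 3) || (!(3*val - 7 == 8 <==> (1/3)*val + (val + val - 1) != -5)) must hold; in canonical form it is (!(k > (1/2)*val + 5)) || 3*val != k - 4 || (!(3*val == 15 <==> (7/3)*val != -4)).
Before the loop (bound <=1), unroll the exhaustion recursion (WP_0 = exit-now case; WP_j = one more guarded iteration, up to j = 1):
  WP_0: (!(val <= -11)) && ((!(k > (1/2)*val + 5)) || 3*val != k - 4 || (!(3*val == 15 <==> (7/3)*val != -4)))
  WP_1: (val <= -11 ==> ((!(k >= 19)) && ((!((3/2)*k > 9)) || 4*k != 28 || (!(3*k == 9 <==> (7/3)*k != 68/3))))) && ((!(val <= -11)) ==> ((!(k > (1/2)*val + 5)) || 3*val != k - 4 || (!(3*val == 15 <==> (7/3)*val != -4))))
So before the loop: (val <= -11 ==> ((!(k >= 19)) && ((!((3/2)*k > 9)) || 4*k != 28 || (!(3*k == 9 <==> (7/3)*k != 68/3))))) && ((!(val <= -11)) ==> ((!(k > (1/2)*val + 5)) || 3*val != k - 4 || (!(3*val == 15 <==> (7/3)*val != -4))))
Before k := k - 8: (val <= -11 ==> ((!(k >= 27)) && ((!((3/2)*k > 21)) || 4*k != 60 || (!(3*k == 33 <==> (7/3)*k != 124/3))))) && ((!(val <= -11)) ==> ((!(k > (1/2)*val + 13)) || 3*val != k - 12 || (!(3*val == 15 <==> (7/3)*val != -4))))
Before havoc k: forall k_1. ((val <= -11 ==> ((!(k_1 >= 27)) && ((!((3/2)*k_1 > 21)) || 4*k_1 != 60 || (!(3*k_1 == 33 <==> (7/3)*k_1 != 124/3))))) && ((!(val <= -11)) ==> ((!(k_1 > (1/2)*val + 13)) || 3*val != k_1 - 12 || (!(3*val == 15 <==> (7/3)*val != -4)))))
Answer: WP = forall k_1. ((val <= -11 ==> ((!(k_1 >= 27)) && ((!((3/2)*k_1 > 21)) || 4*k_1 != 60 || (!(3*k_1 == 33 <==> (7/3)*k_1 != 124/3))))) && ((!(val <= -11)) ==> ((!(k_1 > (1/2)*val + 13)) || 3*val != k_1 - 12 || (!(3*val == 15 <==> (7/3)*val != -4)))))


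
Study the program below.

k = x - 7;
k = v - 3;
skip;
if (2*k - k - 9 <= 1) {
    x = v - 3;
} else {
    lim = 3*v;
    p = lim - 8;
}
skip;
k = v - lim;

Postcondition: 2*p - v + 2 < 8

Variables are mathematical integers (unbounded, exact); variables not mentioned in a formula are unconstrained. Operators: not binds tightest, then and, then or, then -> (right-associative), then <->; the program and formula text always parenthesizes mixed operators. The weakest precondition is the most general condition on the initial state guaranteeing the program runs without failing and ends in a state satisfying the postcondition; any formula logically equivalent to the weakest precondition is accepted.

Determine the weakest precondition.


Working backward. After the program, the postcondition 2*p - v + 2 < 8 must hold; in canonical form it is 2*p < v + 6.
Before k := v - lim: 2*p < v + 6
Before skip: 2*p < v + 6
Then branch requires 2*p < v + 6; else branch requires 5*v < 22.
Before the if: (k <= 10 -> 2*p < v + 6) and ((not (k <= 10)) -> 5*v < 22)
Before skip: (k <= 10 -> 2*p < v + 6) and ((not (k <= 10)) -> 5*v < 22)
Before k := v - 3: (v <= 13 -> 2*p < v + 6) and ((not (v <= 13)) -> 5*v < 22)
Before k := x - 7: (v <= 13 -> 2*p < v + 6) and ((not (v <= 13)) -> 5*v < 22)
Answer: WP = (v <= 13 -> 2*p < v + 6) and ((not (v <= 13)) -> 5*v < 22)


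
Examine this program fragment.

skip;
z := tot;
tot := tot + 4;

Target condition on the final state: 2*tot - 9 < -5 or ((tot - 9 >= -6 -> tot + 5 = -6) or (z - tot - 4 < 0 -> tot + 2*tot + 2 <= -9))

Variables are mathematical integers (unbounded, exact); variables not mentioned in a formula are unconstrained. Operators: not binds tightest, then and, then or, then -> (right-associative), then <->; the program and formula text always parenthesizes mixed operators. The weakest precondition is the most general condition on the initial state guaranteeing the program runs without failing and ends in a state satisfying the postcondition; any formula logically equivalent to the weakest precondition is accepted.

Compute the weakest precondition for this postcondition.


Working backward. After the program, the postcondition 2*tot - 9 < -5 or ((tot - 9 >= -6 -> tot + 5 = -6) or (z - tot - 4 < 0 -> tot + 2*tot + 2 <= -9)) must hold; in canonical form it is 2*tot < 4 or (tot >= 3 -> tot = -11) or (z < tot + 4 -> 3*tot <= -11).
Before tot := tot + 4: 2*tot < -4 or (tot >= -1 -> tot = -15) or (z < tot + 8 -> 3*tot <= -23)
Before z := tot: 2*tot < -4 or (tot >= -1 -> tot = -15) or 3*tot <= -23
Before skip: 2*tot < -4 or (tot >= -1 -> tot = -15) or 3*tot <= -23
Answer: WP = 2*tot < -4 or (tot >= -1 -> tot = -15) or 3*tot <= -23


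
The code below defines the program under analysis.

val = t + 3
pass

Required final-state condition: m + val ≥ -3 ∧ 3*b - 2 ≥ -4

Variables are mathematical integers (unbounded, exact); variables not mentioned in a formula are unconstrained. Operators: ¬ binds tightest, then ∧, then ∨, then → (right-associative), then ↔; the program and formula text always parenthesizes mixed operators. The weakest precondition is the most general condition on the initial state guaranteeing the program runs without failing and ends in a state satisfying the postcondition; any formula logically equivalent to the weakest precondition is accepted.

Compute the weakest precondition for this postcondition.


Working backward. After the program, the postcondition m + val ≥ -3 ∧ 3*b - 2 ≥ -4 must hold; in canonical form it is m + val ≥ -3 ∧ 3*b ≥ -2.
Before skip: m + val ≥ -3 ∧ 3*b ≥ -2
Before val := t + 3: m + t ≥ -6 ∧ 3*b ≥ -2
Answer: WP = m + t ≥ -6 ∧ 3*b ≥ -2


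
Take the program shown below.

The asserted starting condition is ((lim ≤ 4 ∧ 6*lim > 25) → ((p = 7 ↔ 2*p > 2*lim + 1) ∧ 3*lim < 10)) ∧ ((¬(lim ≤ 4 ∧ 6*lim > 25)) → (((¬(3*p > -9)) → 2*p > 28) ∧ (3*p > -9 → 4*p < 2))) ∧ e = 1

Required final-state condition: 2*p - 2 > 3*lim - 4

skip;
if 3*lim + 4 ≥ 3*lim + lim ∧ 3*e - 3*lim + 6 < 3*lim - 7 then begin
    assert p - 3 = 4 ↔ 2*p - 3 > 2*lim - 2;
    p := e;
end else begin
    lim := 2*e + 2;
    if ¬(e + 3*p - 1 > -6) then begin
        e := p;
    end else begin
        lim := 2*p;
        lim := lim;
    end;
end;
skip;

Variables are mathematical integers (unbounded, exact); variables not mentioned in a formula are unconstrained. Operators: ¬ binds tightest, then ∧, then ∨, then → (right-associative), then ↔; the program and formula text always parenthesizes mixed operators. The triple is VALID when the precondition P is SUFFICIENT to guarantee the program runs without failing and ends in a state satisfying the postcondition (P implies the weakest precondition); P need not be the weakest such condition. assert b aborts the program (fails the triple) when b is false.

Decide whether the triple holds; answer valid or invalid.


Working backward. After the program, the postcondition 2*p - 2 > 3*lim - 4 must hold; in canonical form it is 2*p > 3*lim - 2.
Before skip: 2*p > 3*lim - 2
Then branch requires (p = 7 ↔ 2*p > 2*lim + 1) ∧ 2*e > 3*lim - 2; else branch requires ((¬(e + 3*p > -5)) → 2*p > 6*e + 4) ∧ (e + 3*p > -5 → 4*p < 2).
Before the if: ((lim ≤ 4 ∧ 3*e < 6*lim - 13) → ((p = 7 ↔ 2*p > 2*lim + 1) ∧ 2*e > 3*lim - 2)) ∧ ((¬(lim ≤ 4 ∧ 3*e < 6*lim - 13)) → (((¬(e + 3*p > -5)) → 2*p > 6*e + 4) ∧ (e + 3*p > -5 → 4*p < 2)))
Before skip: ((lim ≤ 4 ∧ 3*e < 6*lim - 13) → ((p = 7 ↔ 2*p > 2*lim + 1) ∧ 2*e > 3*lim - 2)) ∧ ((¬(lim ≤ 4 ∧ 3*e < 6*lim - 13)) → (((¬(e + 3*p > -5)) → 2*p > 6*e + 4) ∧ (e + 3*p > -5 → 4*p < 2)))
The weakest precondition is ((lim ≤ 4 ∧ 3*e < 6*lim - 13) → ((p = 7 ↔ 2*p > 2*lim + 1) ∧ 2*e > 3*lim - 2)) ∧ ((¬(lim ≤ 4 ∧ 3*e < 6*lim - 13)) → (((¬(e + 3*p > -5)) → 2*p > 6*e + 4) ∧ (e + 3*p > -5 → 4*p < 2))).
Check whether ((lim ≤ 4 ∧ 6*lim > 25) → ((p = 7 ↔ 2*p > 2*lim + 1) ∧ 3*lim < 10)) ∧ ((¬(lim ≤ 4 ∧ 6*lim > 25)) → (((¬(3*p > -9)) → 2*p > 28) ∧ (3*p > -9 → 4*p < 2))) ∧ e = 1 implies it.
Countermodel: at the initial state e = 1, lim = 3, p = 0, the precondition holds but the weakest precondition fails.
Answer: invalid


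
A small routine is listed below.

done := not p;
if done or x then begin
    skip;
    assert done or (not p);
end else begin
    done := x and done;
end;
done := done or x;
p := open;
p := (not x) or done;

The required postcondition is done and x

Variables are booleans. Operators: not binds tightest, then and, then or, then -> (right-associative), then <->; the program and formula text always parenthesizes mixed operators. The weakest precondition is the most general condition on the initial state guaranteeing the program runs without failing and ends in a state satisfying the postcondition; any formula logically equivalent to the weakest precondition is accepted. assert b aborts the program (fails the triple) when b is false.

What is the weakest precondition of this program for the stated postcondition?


Working backward. After the program, done and x must hold.
Before p := (not x) or done: done and x
Before p := open: done and x
Before done := done or x: (done or x) and x
Then branch requires (done or (not p)) and (done or x) and x; else branch requires ((x and done) or x) and x.
Before the if: ((done or x) -> ((done or (not p)) and (done or x) and x)) and ((not (done or x)) -> (((x and done) or x) and x))
Before done := not p: (((not p) or x) -> ((not p) and ((not p) or x) and x)) and ((not ((not p) or x)) -> (((x and (not p)) or x) and x))
Answer: WP = (((not p) or x) -> ((not p) and ((not p) or x) and x)) and ((not ((not p) or x)) -> (((x and (not p)) or x) and x))


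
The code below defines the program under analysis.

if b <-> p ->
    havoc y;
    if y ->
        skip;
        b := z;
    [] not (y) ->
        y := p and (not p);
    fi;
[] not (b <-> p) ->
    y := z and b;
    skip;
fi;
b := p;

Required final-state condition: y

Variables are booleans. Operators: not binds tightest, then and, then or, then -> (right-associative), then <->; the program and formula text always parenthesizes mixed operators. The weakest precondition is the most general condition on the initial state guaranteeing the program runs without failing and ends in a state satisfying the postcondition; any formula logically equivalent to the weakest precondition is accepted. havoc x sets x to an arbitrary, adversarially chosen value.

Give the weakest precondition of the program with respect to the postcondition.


Working backward. After the program, y must hold.
Before b := p: y
Then branch requires false; else branch requires z and b.
Before the if: (not (b <-> p)) and ((not (b <-> p)) -> (z and b))
Answer: WP = (not (b <-> p)) and ((not (b <-> p)) -> (z and b))


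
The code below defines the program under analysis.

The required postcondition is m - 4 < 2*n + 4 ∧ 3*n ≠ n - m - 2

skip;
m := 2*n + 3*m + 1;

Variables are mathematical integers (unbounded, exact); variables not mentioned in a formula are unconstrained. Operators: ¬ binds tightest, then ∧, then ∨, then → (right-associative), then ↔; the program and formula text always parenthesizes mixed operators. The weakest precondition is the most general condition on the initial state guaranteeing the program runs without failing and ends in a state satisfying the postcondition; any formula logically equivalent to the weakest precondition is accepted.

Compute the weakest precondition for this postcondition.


Working backward. After the program, the postcondition m - 4 < 2*n + 4 ∧ 3*n ≠ n - m - 2 must hold; in canonical form it is m < 2*n + 8 ∧ m + 2*n ≠ -2.
Before m := 2*n + 3*m + 1: 3*m < 7 ∧ 3*m + 4*n ≠ -3
Before skip: 3*m < 7 ∧ 3*m + 4*n ≠ -3
Answer: WP = 3*m < 7 ∧ 3*m + 4*n ≠ -3


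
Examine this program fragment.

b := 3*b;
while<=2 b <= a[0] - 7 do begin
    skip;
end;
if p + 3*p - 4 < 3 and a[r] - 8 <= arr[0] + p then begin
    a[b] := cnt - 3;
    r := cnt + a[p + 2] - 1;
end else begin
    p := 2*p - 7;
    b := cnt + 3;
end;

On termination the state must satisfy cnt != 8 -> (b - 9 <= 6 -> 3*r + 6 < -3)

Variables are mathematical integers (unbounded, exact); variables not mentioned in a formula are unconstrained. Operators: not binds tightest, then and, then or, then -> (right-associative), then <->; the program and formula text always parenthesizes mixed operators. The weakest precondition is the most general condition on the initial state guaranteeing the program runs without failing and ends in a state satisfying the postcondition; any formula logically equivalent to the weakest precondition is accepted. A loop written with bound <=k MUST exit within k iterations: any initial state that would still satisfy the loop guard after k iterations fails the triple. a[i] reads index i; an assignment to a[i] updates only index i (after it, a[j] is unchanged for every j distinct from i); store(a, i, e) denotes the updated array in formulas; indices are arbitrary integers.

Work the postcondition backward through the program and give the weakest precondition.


Working backward. After the program, the postcondition cnt != 8 -> (b - 9 <= 6 -> 3*r + 6 < -3) must hold; in canonical form it is cnt != 8 -> (b <= 15 -> 3*r < -9).
Then branch requires cnt != 8 -> (b <= 15 -> 3*store(a, b, cnt - 3)[p + 2] + 3*cnt < -6); else branch requires cnt != 8 -> (cnt <= 12 -> 3*r < -9).
Before the if: ((4*p < 7 and a[r] <= arr[0] + p + 8) -> (cnt != 8 -> (b <= 15 -> 3*store(a, b, cnt - 3)[p + 2] + 3*cnt < -6))) and ((not (4*p < 7 and a[r] <= arr[0] + p + 8)) -> (cnt != 8 -> (cnt <= 12 -> 3*r < -9)))
Before the loop (bound <=2), unroll the exhaustion recursion (WP_0 = exit-now case; WP_j = one more guarded iteration, up to j = 2):
  WP_0: (not (b <= a[0] - 7)) and ((4*p < 7 and a[r] <= arr[0] + p + 8) -> (cnt != 8 -> (b <= 15 -> 3*store(a, b, cnt - 3)[p + 2] + 3*cnt < -6))) and ((not (4*p < 7 and a[r] <= arr[0] + p + 8)) -> (cnt != 8 -> (cnt <= 12 -> 3*r < -9)))
  WP_1: (b <= a[0] - 7 -> ((not (b <= a[0] - 7)) and ((4*p < 7 and a[r] <= arr[0] + p + 8) -> (cnt != 8 -> (b <= 15 -> 3*store(a, b, cnt - 3)[p + 2] + 3*cnt < -6))) and ((not (4*p < 7 and a[r] <= arr[0] + p + 8)) -> (cnt != 8 -> (cnt <= 12 -> 3*r < -9))))) and ((not (b <= a[0] - 7)) -> (((4*p < 7 and a[r] <= arr[0] + p + 8) -> (cnt != 8 -> (b <= 15 -> 3*store(a, b, cnt - 3)[p + 2] + 3*cnt < -6))) and ((not (4*p < 7 and a[r] <= arr[0] + p + 8)) -> (cnt != 8 -> (cnt <= 12 -> 3*r < -9)))))
  WP_2: (b <= a[0] - 7 -> ((b <= a[0] - 7 -> ((not (b <= a[0] - 7)) and ((4*p < 7 and a[r] <= arr[0] + p + 8) -> (cnt != 8 -> (b <= 15 -> 3*store(a, b, cnt - 3)[p + 2] + 3*cnt < -6))) and ((not (4*p < 7 and a[r] <= arr[0] + p + 8)) -> (cnt != 8 -> (cnt <= 12 -> 3*r < -9))))) and ((not (b <= a[0] - 7)) -> (((4*p < 7 and a[r] <= arr[0] + p + 8) -> (cnt != 8 -> (b <= 15 -> 3*store(a, b, cnt - 3)[p + 2] + 3*cnt < -6))) and ((not (4*p < 7 and a[r] <= arr[0] + p + 8)) -> (cnt != 8 -> (cnt <= 12 -> 3*r < -9))))))) and ((not (b <= a[0] - 7)) -> (((4*p < 7 and a[r] <= arr[0] + p + 8) -> (cnt != 8 -> (b <= 15 -> 3*store(a, b, cnt - 3)[p + 2] + 3*cnt < -6))) and ((not (4*p < 7 and a[r] <= arr[0] + p + 8)) -> (cnt != 8 -> (cnt <= 12 -> 3*r < -9)))))
So before the loop: (b <= a[0] - 7 -> ((b <= a[0] - 7 -> ((not (b <= a[0] - 7)) and ((4*p < 7 and a[r] <= arr[0] + p + 8) -> (cnt != 8 -> (b <= 15 -> 3*store(a, b, cnt - 3)[p + 2] + 3*cnt < -6))) and ((not (4*p < 7 and a[r] <= arr[0] + p + 8)) -> (cnt != 8 -> (cnt <= 12 -> 3*r < -9))))) and ((not (b <= a[0] - 7)) -> (((4*p < 7 and a[r] <= arr[0] + p + 8) -> (cnt != 8 -> (b <= 15 -> 3*store(a, b, cnt - 3)[p + 2] + 3*cnt < -6))) and ((not (4*p < 7 and a[r] <= arr[0] + p + 8)) -> (cnt != 8 -> (cnt <= 12 -> 3*r < -9))))))) and ((not (b <= a[0] - 7)) -> (((4*p < 7 and a[r] <= arr[0] + p + 8) -> (cnt != 8 -> (b <= 15 -> 3*store(a, b, cnt - 3)[p + 2] + 3*cnt < -6))) and ((not (4*p < 7 and a[r] <= arr[0] + p + 8)) -> (cnt != 8 -> (cnt <= 12 -> 3*r < -9)))))
Before b := 3*b: (3*b <= a[0] - 7 -> ((3*b <= a[0] - 7 -> ((not (3*b <= a[0] - 7)) and ((4*p < 7 and a[r] <= arr[0] + p + 8) -> (cnt != 8 -> (3*b <= 15 -> 3*store(a, 3*b, cnt - 3)[p + 2] + 3*cnt < -6))) and ((not (4*p < 7 and a[r] <= arr[0] + p + 8)) -> (cnt != 8 -> (cnt <= 12 -> 3*r < -9))))) and ((not (3*b <= a[0] - 7)) -> (((4*p < 7 and a[r] <= arr[0] + p + 8) -> (cnt != 8 -> (3*b <= 15 -> 3*store(a, 3*b, cnt - 3)[p + 2] + 3*cnt < -6))) and ((not (4*p < 7 and a[r] <= arr[0] + p + 8)) -> (cnt != 8 -> (cnt <= 12 -> 3*r < -9))))))) and ((not (3*b <= a[0] - 7)) -> (((4*p < 7 and a[r] <= arr[0] + p + 8) -> (cnt != 8 -> (3*b <= 15 -> 3*store(a, 3*b, cnt - 3)[p + 2] + 3*cnt < -6))) and ((not (4*p < 7 and a[r] <= arr[0] + p + 8)) -> (cnt != 8 -> (cnt <= 12 -> 3*r < -9)))))
Answer: WP = (3*b <= a[0] - 7 -> ((3*b <= a[0] - 7 -> ((not (3*b <= a[0] - 7)) and ((4*p < 7 and a[r] <= arr[0] + p + 8) -> (cnt != 8 -> (3*b <= 15 -> 3*store(a, 3*b, cnt - 3)[p + 2] + 3*cnt < -6))) and ((not (4*p < 7 and a[r] <= arr[0] + p + 8)) -> (cnt != 8 -> (cnt <= 12 -> 3*r < -9))))) and ((not (3*b <= a[0] - 7)) -> (((4*p < 7 and a[r] <= arr[0] + p + 8) -> (cnt != 8 -> (3*b <= 15 -> 3*store(a, 3*b, cnt - 3)[p + 2] + 3*cnt < -6))) and ((not (4*p < 7 and a[r] <= arr[0] + p + 8)) -> (cnt != 8 -> (cnt <= 12 -> 3*r < -9))))))) and ((not (3*b <= a[0] - 7)) -> (((4*p < 7 and a[r] <= arr[0] + p + 8) -> (cnt != 8 -> (3*b <= 15 -> 3*store(a, 3*b, cnt - 3)[p + 2] + 3*cnt < -6))) and ((not (4*p < 7 and a[r] <= arr[0] + p + 8)) -> (cnt != 8 -> (cnt <= 12 -> 3*r < -9)))))


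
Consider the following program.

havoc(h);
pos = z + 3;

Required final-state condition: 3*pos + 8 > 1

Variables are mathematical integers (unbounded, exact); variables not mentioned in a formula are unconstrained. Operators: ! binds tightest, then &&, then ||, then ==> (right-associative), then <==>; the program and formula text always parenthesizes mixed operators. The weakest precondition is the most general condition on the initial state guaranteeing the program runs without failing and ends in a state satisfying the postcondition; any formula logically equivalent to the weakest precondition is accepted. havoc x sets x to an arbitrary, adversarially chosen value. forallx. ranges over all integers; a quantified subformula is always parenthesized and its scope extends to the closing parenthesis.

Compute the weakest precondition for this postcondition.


Working backward. After the program, the postcondition 3*pos + 8 > 1 must hold; in canonical form it is 3*pos > -7.
Before pos := z + 3: 3*z > -16
Before havoc h: 3*z > -16
Answer: WP = 3*z > -16


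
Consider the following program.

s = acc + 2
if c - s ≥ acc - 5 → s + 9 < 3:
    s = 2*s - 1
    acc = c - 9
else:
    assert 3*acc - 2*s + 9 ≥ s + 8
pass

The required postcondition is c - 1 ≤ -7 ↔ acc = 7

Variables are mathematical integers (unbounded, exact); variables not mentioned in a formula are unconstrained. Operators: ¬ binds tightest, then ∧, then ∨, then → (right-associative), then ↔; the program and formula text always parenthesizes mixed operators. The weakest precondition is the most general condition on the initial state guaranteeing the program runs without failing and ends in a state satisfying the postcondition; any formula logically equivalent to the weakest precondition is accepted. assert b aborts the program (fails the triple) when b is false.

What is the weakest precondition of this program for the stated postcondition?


Working backward. After the program, the postcondition c - 1 ≤ -7 ↔ acc = 7 must hold; in canonical form it is c ≤ -6 ↔ acc = 7.
Before skip: c ≤ -6 ↔ acc = 7
Then branch requires c ≤ -6 ↔ c = 16; else branch requires 3*acc ≥ 3*s - 1 ∧ (c ≤ -6 ↔ acc = 7).
Before the if: ((c ≥ acc + s - 5 → s < -6) → (c ≤ -6 ↔ c = 16)) ∧ ((¬(c ≥ acc + s - 5 → s < -6)) → (3*acc ≥ 3*s - 1 ∧ (c ≤ -6 ↔ acc = 7)))
Before s := acc + 2: ((c ≥ 2*acc - 3 → acc < -8) → (c ≤ -6 ↔ c = 16)) ∧ (c ≥ 2*acc - 3 → acc < -8)
Answer: WP = ((c ≥ 2*acc - 3 → acc < -8) → (c ≤ -6 ↔ c = 16)) ∧ (c ≥ 2*acc - 3 → acc < -8)


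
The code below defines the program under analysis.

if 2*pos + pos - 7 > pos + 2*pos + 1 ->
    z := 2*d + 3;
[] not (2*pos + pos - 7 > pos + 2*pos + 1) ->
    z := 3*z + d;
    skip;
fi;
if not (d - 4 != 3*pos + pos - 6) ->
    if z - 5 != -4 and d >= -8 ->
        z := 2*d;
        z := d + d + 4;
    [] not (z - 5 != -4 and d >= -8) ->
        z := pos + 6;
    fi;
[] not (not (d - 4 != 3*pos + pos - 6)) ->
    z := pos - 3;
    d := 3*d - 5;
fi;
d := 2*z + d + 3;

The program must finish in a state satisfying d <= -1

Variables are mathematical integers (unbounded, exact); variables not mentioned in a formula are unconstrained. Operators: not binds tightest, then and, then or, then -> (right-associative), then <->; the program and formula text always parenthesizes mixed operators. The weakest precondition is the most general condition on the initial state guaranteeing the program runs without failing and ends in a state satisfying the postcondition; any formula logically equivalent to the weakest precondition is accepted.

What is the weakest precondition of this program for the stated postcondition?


Working backward. After the program, d <= -1 must hold.
Before d := 2*z + d + 3: d + 2*z <= -4
Then branch requires ((z != 1 and d >= -8) -> 5*d <= -12) and ((not (z != 1 and d >= -8)) -> d + 2*pos <= -16); else branch requires 3*d + 2*pos <= 7.
Before the if: ((not (d != 4*pos - 2)) -> (((z != 1 and d >= -8) -> 5*d <= -12) and ((not (z != 1 and d >= -8)) -> d + 2*pos <= -16))) and (d != 4*pos - 2 -> 3*d + 2*pos <= 7)
Then branch requires ((not (d != 4*pos - 2)) -> (((2*d != -2 and d >= -8) -> 5*d <= -12) and ((not (2*d != -2 and d >= -8)) -> d + 2*pos <= -16))) and (d != 4*pos - 2 -> 3*d + 2*pos <= 7); else branch requires ((not (d != 4*pos - 2)) -> (((d + 3*z != 1 and d >= -8) -> 5*d <= -12) and ((not (d + 3*z != 1 and d >= -8)) -> d + 2*pos <= -16))) and (d != 4*pos - 2 -> 3*d + 2*pos <= 7).
Before the if: ((not (d != 4*pos - 2)) -> (((d + 3*z != 1 and d >= -8) -> 5*d <= -12) and ((not (d + 3*z != 1 and d >= -8)) -> d + 2*pos <= -16))) and (d != 4*pos - 2 -> 3*d + 2*pos <= 7)
Answer: WP = ((not (d != 4*pos - 2)) -> (((d + 3*z != 1 and d >= -8) -> 5*d <= -12) and ((not (d + 3*z != 1 and d >= -8)) -> d + 2*pos <= -16))) and (d != 4*pos - 2 -> 3*d + 2*pos <= 7)


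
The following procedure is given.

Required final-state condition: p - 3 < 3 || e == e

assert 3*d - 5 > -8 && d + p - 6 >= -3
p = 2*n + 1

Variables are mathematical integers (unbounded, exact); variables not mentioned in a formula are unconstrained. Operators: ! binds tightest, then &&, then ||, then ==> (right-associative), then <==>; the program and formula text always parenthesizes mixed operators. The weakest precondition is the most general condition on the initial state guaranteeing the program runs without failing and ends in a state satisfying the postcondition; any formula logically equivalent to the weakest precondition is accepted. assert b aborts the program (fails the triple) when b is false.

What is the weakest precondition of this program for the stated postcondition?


Working backward. After the program, the postcondition p - 3 < 3 || e == e must hold; in canonical form it is true.
Before p := 2*n + 1: true
Before assert 3*d - 5 > -8 && d + p - 6 >= -3: 3*d > -3 && d + p >= 3
Answer: WP = 3*d > -3 && d + p >= 3


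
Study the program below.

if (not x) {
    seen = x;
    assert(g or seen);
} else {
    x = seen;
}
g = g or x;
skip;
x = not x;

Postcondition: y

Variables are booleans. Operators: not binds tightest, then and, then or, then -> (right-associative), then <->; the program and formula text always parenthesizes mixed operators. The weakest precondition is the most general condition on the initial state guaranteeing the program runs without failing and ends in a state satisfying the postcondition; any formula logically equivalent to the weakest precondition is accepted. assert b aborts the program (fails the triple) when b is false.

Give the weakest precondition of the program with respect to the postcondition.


Working backward. After the program, y must hold.
Before x := not x: y
Before skip: y
Before g := g or x: y
Then branch requires (g or x) and y; else branch requires y.
Before the if: ((not x) -> ((g or x) and y)) and (x -> y)
Answer: WP = ((not x) -> ((g or x) and y)) and (x -> y)


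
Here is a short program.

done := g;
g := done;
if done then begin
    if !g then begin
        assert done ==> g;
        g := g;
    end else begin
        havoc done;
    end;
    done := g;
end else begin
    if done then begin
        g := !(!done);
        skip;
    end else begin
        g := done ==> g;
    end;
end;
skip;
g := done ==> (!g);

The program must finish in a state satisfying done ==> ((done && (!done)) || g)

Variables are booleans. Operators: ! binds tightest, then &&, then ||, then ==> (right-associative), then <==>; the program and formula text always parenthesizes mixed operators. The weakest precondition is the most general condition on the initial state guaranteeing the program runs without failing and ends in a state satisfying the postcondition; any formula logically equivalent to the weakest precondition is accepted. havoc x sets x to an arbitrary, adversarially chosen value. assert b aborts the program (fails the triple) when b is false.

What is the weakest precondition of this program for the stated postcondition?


Working backward. After the program, the postcondition done ==> ((done && (!done)) || g) must hold; in canonical form it is done ==> g.
Before g := done ==> (!g): done ==> (done ==> (!g))
Before skip: done ==> (done ==> (!g))
Then branch requires ((!g) ==> ((done ==> g) && (g ==> (g ==> (!g))))) && (g ==> (g ==> (g ==> (!g)))); else branch requires (done ==> (done ==> (done ==> (!done)))) && ((!done) ==> (done ==> (done ==> (!(done ==> g))))).
Before the if: (done ==> (((!g) ==> ((done ==> g) && (g ==> (g ==> (!g))))) && (g ==> (g ==> (g ==> (!g)))))) && ((!done) ==> ((done ==> (done ==> (done ==> (!done)))) && ((!done) ==> (done ==> (done ==> (!(done ==> g)))))))
Before g := done: (done ==> (((!done) ==> (done ==> (done ==> (!done)))) && (done ==> (done ==> (done ==> (!done)))))) && ((!done) ==> ((done ==> (done ==> (done ==> (!done)))) && ((!done) ==> (done ==> (!done)))))
Before done := g: (g ==> (((!g) ==> (g ==> (g ==> (!g)))) && (g ==> (g ==> (g ==> (!g)))))) && ((!g) ==> ((g ==> (g ==> (g ==> (!g)))) && ((!g) ==> (g ==> (!g)))))
Answer: WP = (g ==> (((!g) ==> (g ==> (g ==> (!g)))) && (g ==> (g ==> (g ==> (!g)))))) && ((!g) ==> ((g ==> (g ==> (g ==> (!g)))) && ((!g) ==> (g ==> (!g)))))


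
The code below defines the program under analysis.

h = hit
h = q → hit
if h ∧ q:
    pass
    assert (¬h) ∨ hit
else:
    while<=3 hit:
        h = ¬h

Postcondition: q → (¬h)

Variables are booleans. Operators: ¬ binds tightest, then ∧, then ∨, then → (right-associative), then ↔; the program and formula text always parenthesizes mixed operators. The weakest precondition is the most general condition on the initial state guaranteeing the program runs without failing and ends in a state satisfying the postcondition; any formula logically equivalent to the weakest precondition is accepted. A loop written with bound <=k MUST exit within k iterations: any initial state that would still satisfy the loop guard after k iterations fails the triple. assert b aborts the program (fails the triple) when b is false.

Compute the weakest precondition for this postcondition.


Working backward. After the program, q → (¬h) must hold.
Then branch requires ((¬h) ∨ hit) ∧ (q → (¬h)); else branch requires (hit → ((hit → ((hit → ((¬hit) ∧ (q → h))) ∧ ((¬hit) → (q → (¬h))))) ∧ ((¬hit) → (q → h)))) ∧ ((¬hit) → (q → (¬h))).
Before the if: ((h ∧ q) → (((¬h) ∨ hit) ∧ (q → (¬h)))) ∧ ((¬(h ∧ q)) → ((hit → ((hit → ((hit → ((¬hit) ∧ (q → h))) ∧ ((¬hit) → (q → (¬h))))) ∧ ((¬hit) → (q → h)))) ∧ ((¬hit) → (q → (¬h)))))
Before h := q → hit: (((q → hit) ∧ q) → (((¬(q → hit)) ∨ hit) ∧ (q → (¬(q → hit))))) ∧ ((¬((q → hit) ∧ q)) → ((hit → ((hit → ((hit → ((¬hit) ∧ (q → (q → hit)))) ∧ ((¬hit) → (q → (¬(q → hit)))))) ∧ ((¬hit) → (q → (q → hit))))) ∧ ((¬hit) → (q → (¬(q → hit))))))
Before h := hit: (((q → hit) ∧ q) → (((¬(q → hit)) ∨ hit) ∧ (q → (¬(q → hit))))) ∧ ((¬((q → hit) ∧ q)) → ((hit → ((hit → ((hit → ((¬hit) ∧ (q → (q → hit)))) ∧ ((¬hit) → (q → (¬(q → hit)))))) ∧ ((¬hit) → (q → (q → hit))))) ∧ ((¬hit) → (q → (¬(q → hit))))))
Answer: WP = (((q → hit) ∧ q) → (((¬(q → hit)) ∨ hit) ∧ (q → (¬(q → hit))))) ∧ ((¬((q → hit) ∧ q)) → ((hit → ((hit → ((hit → ((¬hit) ∧ (q → (q → hit)))) ∧ ((¬hit) → (q → (¬(q → hit)))))) ∧ ((¬hit) → (q → (q → hit))))) ∧ ((¬hit) → (q → (¬(q → hit))))))


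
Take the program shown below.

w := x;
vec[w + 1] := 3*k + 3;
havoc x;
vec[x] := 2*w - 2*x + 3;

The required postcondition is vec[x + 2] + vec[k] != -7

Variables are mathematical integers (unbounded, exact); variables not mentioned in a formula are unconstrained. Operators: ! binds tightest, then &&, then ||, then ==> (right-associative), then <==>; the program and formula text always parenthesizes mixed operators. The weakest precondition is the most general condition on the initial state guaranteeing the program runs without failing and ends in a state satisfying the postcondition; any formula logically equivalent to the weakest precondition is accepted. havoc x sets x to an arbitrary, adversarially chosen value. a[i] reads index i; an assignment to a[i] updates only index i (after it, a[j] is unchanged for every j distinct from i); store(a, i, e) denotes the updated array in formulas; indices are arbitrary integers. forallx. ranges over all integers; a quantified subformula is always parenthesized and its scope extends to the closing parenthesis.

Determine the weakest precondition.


Working backward. After the program, vec[x + 2] + vec[k] != -7 must hold.
Before vec[x] := 2*w - 2*x + 3: store(vec, x, 2*w - 2*x + 3)[x + 2] + store(vec, x, 2*w - 2*x + 3)[k] != -7
Before havoc x: forall x_1. store(vec, x_1, 2*w - 2*x_1 + 3)[x_1 + 2] + store(vec, x_1, 2*w - 2*x_1 + 3)[k] != -7
Before vec[w + 1] := 3*k + 3: forall x_1. store(store(vec, w + 1, 3*k + 3), x_1, 2*w - 2*x_1 + 3)[x_1 + 2] + store(store(vec, w + 1, 3*k + 3), x_1, 2*w - 2*x_1 + 3)[k] != -7
Before w := x: forall x_1. store(store(vec, x + 1, 3*k + 3), x_1, 2*x - 2*x_1 + 3)[x_1 + 2] + store(store(vec, x + 1, 3*k + 3), x_1, 2*x - 2*x_1 + 3)[k] != -7
Answer: WP = forall x_1. store(store(vec, x + 1, 3*k + 3), x_1, 2*x - 2*x_1 + 3)[x_1 + 2] + store(store(vec, x + 1, 3*k + 3), x_1, 2*x - 2*x_1 + 3)[k] != -7


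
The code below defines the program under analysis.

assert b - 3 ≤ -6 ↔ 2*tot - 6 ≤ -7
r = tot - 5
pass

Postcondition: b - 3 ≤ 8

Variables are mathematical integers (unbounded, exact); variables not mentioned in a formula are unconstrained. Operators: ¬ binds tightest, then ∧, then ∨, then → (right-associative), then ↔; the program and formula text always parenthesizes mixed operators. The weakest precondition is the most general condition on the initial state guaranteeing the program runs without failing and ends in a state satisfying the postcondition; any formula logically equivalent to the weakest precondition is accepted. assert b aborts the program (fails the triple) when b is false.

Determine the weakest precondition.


Working backward. After the program, the postcondition b - 3 ≤ 8 must hold; in canonical form it is b ≤ 11.
Before skip: b ≤ 11
Before r := tot - 5: b ≤ 11
Before assert b - 3 ≤ -6 ↔ 2*tot - 6 ≤ -7: (b ≤ -3 ↔ 2*tot ≤ -1) ∧ b ≤ 11
Answer: WP = (b ≤ -3 ↔ 2*tot ≤ -1) ∧ b ≤ 11


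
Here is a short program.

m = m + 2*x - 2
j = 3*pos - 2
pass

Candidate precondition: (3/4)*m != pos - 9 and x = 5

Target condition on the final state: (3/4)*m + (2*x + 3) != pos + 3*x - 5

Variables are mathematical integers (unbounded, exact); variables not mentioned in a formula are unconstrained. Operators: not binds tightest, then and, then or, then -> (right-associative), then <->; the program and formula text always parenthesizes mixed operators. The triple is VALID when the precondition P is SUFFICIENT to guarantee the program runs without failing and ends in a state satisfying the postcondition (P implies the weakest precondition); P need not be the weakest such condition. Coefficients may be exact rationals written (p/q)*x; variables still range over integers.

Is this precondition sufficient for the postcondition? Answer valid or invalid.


Working backward. After the program, the postcondition (3/4)*m + (2*x + 3) != pos + 3*x - 5 must hold; in canonical form it is (3/4)*m != pos + x - 8.
Before skip: (3/4)*m != pos + x - 8
Before j := 3*pos - 2: (3/4)*m != pos + x - 8
Before m := m + 2*x - 2: (3/4)*m + (1/2)*x != pos - 13/2
The weakest precondition is (3/4)*m + (1/2)*x != pos - 13/2.
Check whether (3/4)*m != pos - 9 and x = 5 implies it.
Every state satisfying the precondition satisfies the weakest precondition: the implication holds.
Answer: valid


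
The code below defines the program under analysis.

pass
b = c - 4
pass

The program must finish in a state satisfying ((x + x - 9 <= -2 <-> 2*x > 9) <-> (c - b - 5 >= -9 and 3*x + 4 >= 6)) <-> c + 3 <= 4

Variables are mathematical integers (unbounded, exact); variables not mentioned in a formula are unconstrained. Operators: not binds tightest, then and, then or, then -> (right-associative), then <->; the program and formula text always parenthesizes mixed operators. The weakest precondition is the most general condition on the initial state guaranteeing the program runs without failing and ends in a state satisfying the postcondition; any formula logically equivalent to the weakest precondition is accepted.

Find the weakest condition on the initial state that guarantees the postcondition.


Working backward. After the program, the postcondition ((x + x - 9 <= -2 <-> 2*x > 9) <-> (c - b - 5 >= -9 and 3*x + 4 >= 6)) <-> c + 3 <= 4 must hold; in canonical form it is ((2*x <= 7 <-> 2*x > 9) <-> (c >= b - 4 and 3*x >= 2)) <-> c <= 1.
Before skip: ((2*x <= 7 <-> 2*x > 9) <-> (c >= b - 4 and 3*x >= 2)) <-> c <= 1
Before b := c - 4: ((2*x <= 7 <-> 2*x > 9) <-> 3*x >= 2) <-> c <= 1
Before skip: ((2*x <= 7 <-> 2*x > 9) <-> 3*x >= 2) <-> c <= 1
Answer: WP = ((2*x <= 7 <-> 2*x > 9) <-> 3*x >= 2) <-> c <= 1


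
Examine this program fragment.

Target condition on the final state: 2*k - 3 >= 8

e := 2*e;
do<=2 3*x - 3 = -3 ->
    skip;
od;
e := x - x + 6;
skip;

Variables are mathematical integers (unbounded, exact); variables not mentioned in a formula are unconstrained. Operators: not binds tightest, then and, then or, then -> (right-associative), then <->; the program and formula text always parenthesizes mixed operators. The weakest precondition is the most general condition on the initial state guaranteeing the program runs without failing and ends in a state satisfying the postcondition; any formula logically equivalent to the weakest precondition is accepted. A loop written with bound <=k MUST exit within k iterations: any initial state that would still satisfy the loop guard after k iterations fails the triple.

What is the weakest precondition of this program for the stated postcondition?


Working backward. After the program, the postcondition 2*k - 3 >= 8 must hold; in canonical form it is 2*k >= 11.
Before skip: 2*k >= 11
Before e := x - x + 6: 2*k >= 11
Before the loop (bound <=2), unroll the exhaustion recursion (WP_0 = exit-now case; WP_j = one more guarded iteration, up to j = 2):
  WP_0: (not (3*x = 0)) and 2*k >= 11
  WP_1: (3*x = 0 -> ((not (3*x = 0)) and 2*k >= 11)) and ((not (3*x = 0)) -> 2*k >= 11)
  WP_2: (3*x = 0 -> ((3*x = 0 -> ((not (3*x = 0)) and 2*k >= 11)) and ((not (3*x = 0)) -> 2*k >= 11))) and ((not (3*x = 0)) -> 2*k >= 11)
So before the loop: (3*x = 0 -> ((3*x = 0 -> ((not (3*x = 0)) and 2*k >= 11)) and ((not (3*x = 0)) -> 2*k >= 11))) and ((not (3*x = 0)) -> 2*k >= 11)
Before e := 2*e: (3*x = 0 -> ((3*x = 0 -> ((not (3*x = 0)) and 2*k >= 11)) and ((not (3*x = 0)) -> 2*k >= 11))) and ((not (3*x = 0)) -> 2*k >= 11)
Answer: WP = (3*x = 0 -> ((3*x = 0 -> ((not (3*x = 0)) and 2*k >= 11)) and ((not (3*x = 0)) -> 2*k >= 11))) and ((not (3*x = 0)) -> 2*k >= 11)


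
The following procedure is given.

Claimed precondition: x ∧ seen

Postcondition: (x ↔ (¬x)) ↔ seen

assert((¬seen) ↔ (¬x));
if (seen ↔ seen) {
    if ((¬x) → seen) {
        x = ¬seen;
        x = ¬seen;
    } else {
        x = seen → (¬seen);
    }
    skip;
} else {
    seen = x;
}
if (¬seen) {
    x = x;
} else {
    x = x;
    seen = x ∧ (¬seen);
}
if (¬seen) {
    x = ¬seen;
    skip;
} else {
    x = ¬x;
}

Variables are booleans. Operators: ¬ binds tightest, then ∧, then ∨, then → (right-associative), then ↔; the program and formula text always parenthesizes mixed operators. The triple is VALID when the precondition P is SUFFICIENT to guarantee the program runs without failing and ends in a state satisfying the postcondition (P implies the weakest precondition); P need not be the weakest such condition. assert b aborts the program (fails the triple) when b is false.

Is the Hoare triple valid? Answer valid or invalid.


Working backward. After the program, (x ↔ (¬x)) ↔ seen must hold.
Then branch requires ((¬seen) ↔ seen) ↔ seen; else branch requires ((¬x) ↔ x) ↔ seen.
Before the if: ((¬seen) → (((¬seen) ↔ seen) ↔ seen)) ∧ (seen → (((¬x) ↔ x) ↔ seen))
Then branch requires ((¬seen) → (((¬seen) ↔ seen) ↔ seen)) ∧ (seen → (((¬x) ↔ x) ↔ seen)); else branch requires ((¬(x ∧ (¬seen))) → (((¬(x ∧ (¬seen))) ↔ (x ∧ (¬seen))) ↔ (x ∧ (¬seen)))) ∧ ((x ∧ (¬seen)) → (((¬x) ↔ x) ↔ (x ∧ (¬seen)))).
Before the if: ((¬seen) → (((¬seen) → (((¬seen) ↔ seen) ↔ seen)) ∧ (seen → (((¬x) ↔ x) ↔ seen)))) ∧ (seen → (((¬(x ∧ (¬seen))) → (((¬(x ∧ (¬seen))) ↔ (x ∧ (¬seen))) ↔ (x ∧ (¬seen)))) ∧ ((x ∧ (¬seen)) → (((¬x) ↔ x) ↔ (x ∧ (¬seen))))))
Then branch requires (((¬x) → seen) → (((¬seen) → (((¬seen) → (((¬seen) ↔ seen) ↔ seen)) ∧ (seen → ((seen ↔ (¬seen)) ↔ seen)))) ∧ (seen → ((seen → ((seen ↔ (¬seen)) ↔ (¬seen))) ∧ ((¬seen) → ((seen ↔ (¬seen)) ↔ (¬seen))))))) ∧ ((¬((¬x) → seen)) → (((¬seen) → (((¬seen) → (((¬seen) ↔ seen) ↔ seen)) ∧ (seen → (((¬(seen → (¬seen))) ↔ (seen → (¬seen))) ↔ seen)))) ∧ (seen → (((¬((seen → (¬seen)) ∧ (¬seen))) → (((¬((seen → (¬seen)) ∧ (¬seen))) ↔ ((seen → (¬seen)) ∧ (¬seen))) ↔ ((seen → (¬seen)) ∧ (¬seen)))) ∧ (((seen → (¬seen)) ∧ (¬seen)) → (((¬(seen → (¬seen))) ↔ (seen → (¬seen))) ↔ ((seen → (¬seen)) ∧ (¬seen)))))))); else branch requires (¬x) → (((¬x) → (((¬x) ↔ x) ↔ x)) ∧ (x → (((¬x) ↔ x) ↔ x))).
Before the if: (((¬x) → seen) → (((¬seen) → (((¬seen) → (((¬seen) ↔ seen) ↔ seen)) ∧ (seen → ((seen ↔ (¬seen)) ↔ seen)))) ∧ (seen → ((seen → ((seen ↔ (¬seen)) ↔ (¬seen))) ∧ ((¬seen) → ((seen ↔ (¬seen)) ↔ (¬seen))))))) ∧ ((¬((¬x) → seen)) → (((¬seen) → (((¬seen) → (((¬seen) ↔ seen) ↔ seen)) ∧ (seen → (((¬(seen → (¬seen))) ↔ (seen → (¬seen))) ↔ seen)))) ∧ (seen → (((¬((seen → (¬seen)) ∧ (¬seen))) → (((¬((seen → (¬seen)) ∧ (¬seen))) ↔ ((seen → (¬seen)) ∧ (¬seen))) ↔ ((seen → (¬seen)) ∧ (¬seen)))) ∧ (((seen → (¬seen)) ∧ (¬seen)) → (((¬(seen → (¬seen))) ↔ (seen → (¬seen))) ↔ ((seen → (¬seen)) ∧ (¬seen))))))))
Before assert (¬seen) ↔ (¬x): ((¬seen) ↔ (¬x)) ∧ (((¬x) → seen) → (((¬seen) → (((¬seen) → (((¬seen) ↔ seen) ↔ seen)) ∧ (seen → ((seen ↔ (¬seen)) ↔ seen)))) ∧ (seen → ((seen → ((seen ↔ (¬seen)) ↔ (¬seen))) ∧ ((¬seen) → ((seen ↔ (¬seen)) ↔ (¬seen))))))) ∧ ((¬((¬x) → seen)) → (((¬seen) → (((¬seen) → (((¬seen) ↔ seen) ↔ seen)) ∧ (seen → (((¬(seen → (¬seen))) ↔ (seen → (¬seen))) ↔ seen)))) ∧ (seen → (((¬((seen → (¬seen)) ∧ (¬seen))) → (((¬((seen → (¬seen)) ∧ (¬seen))) ↔ ((seen → (¬seen)) ∧ (¬seen))) ↔ ((seen → (¬seen)) ∧ (¬seen)))) ∧ (((seen → (¬seen)) ∧ (¬seen)) → (((¬(seen → (¬seen))) ↔ (seen → (¬seen))) ↔ ((seen → (¬seen)) ∧ (¬seen))))))))
The weakest precondition is ((¬seen) ↔ (¬x)) ∧ (((¬x) → seen) → (((¬seen) → (((¬seen) → (((¬seen) ↔ seen) ↔ seen)) ∧ (seen → ((seen ↔ (¬seen)) ↔ seen)))) ∧ (seen → ((seen → ((seen ↔ (¬seen)) ↔ (¬seen))) ∧ ((¬seen) → ((seen ↔ (¬seen)) ↔ (¬seen))))))) ∧ ((¬((¬x) → seen)) → (((¬seen) → (((¬seen) → (((¬seen) ↔ seen) ↔ seen)) ∧ (seen → (((¬(seen → (¬seen))) ↔ (seen → (¬seen))) ↔ seen)))) ∧ (seen → (((¬((seen → (¬seen)) ∧ (¬seen))) → (((¬((seen → (¬seen)) ∧ (¬seen))) ↔ ((seen → (¬seen)) ∧ (¬seen))) ↔ ((seen → (¬seen)) ∧ (¬seen)))) ∧ (((seen → (¬seen)) ∧ (¬seen)) → (((¬(seen → (¬seen))) ↔ (seen → (¬seen))) ↔ ((seen → (¬seen)) ∧ (¬seen)))))))).
Check whether x ∧ seen implies it.
Every state satisfying the precondition satisfies the weakest precondition: the implication holds.
Answer: valid
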